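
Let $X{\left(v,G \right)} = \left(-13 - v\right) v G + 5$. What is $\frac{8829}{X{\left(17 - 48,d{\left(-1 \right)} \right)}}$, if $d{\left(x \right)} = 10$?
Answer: $- \frac{8829}{5575} \approx -1.5837$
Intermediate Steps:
$X{\left(v,G \right)} = 5 + G v \left(-13 - v\right)$ ($X{\left(v,G \right)} = v \left(-13 - v\right) G + 5 = G v \left(-13 - v\right) + 5 = 5 + G v \left(-13 - v\right)$)
$\frac{8829}{X{\left(17 - 48,d{\left(-1 \right)} \right)}} = \frac{8829}{5 - 10 \left(17 - 48\right)^{2} - 130 \left(17 - 48\right)} = \frac{8829}{5 - 10 \left(-31\right)^{2} - 130 \left(-31\right)} = \frac{8829}{5 - 10 \cdot 961 + 4030} = \frac{8829}{5 - 9610 + 4030} = \frac{8829}{-5575} = 8829 \left(- \frac{1}{5575}\right) = - \frac{8829}{5575}$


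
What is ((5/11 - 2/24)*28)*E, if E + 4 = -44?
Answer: -5488/11 ≈ -498.91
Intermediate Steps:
E = -48 (E = -4 - 44 = -48)
((5/11 - 2/24)*28)*E = ((5/11 - 2/24)*28)*(-48) = ((5*(1/11) - 2*1/24)*28)*(-48) = ((5/11 - 1/12)*28)*(-48) = ((49/132)*28)*(-48) = (343/33)*(-48) = -5488/11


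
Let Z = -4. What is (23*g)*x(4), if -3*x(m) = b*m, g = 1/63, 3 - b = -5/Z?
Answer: -23/27 ≈ -0.85185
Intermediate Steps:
b = 7/4 (b = 3 - (-5)/(-4) = 3 - (-5)*(-1)/4 = 3 - 1*5/4 = 3 - 5/4 = 7/4 ≈ 1.7500)
g = 1/63 ≈ 0.015873
x(m) = -7*m/12
(23*g)*x(4) = (23*(1/63))*(-7/12*4) = (23/63)*(-7/3) = -23/27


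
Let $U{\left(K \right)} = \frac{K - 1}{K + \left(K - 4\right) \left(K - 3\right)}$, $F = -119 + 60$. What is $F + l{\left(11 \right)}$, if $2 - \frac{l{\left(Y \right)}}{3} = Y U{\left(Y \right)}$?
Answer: $- \frac{3881}{67} \approx -57.925$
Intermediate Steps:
$F = -59$
$U{\left(K \right)} = \frac{-1 + K}{K + \left(-4 + K\right) \left(-3 + K\right)}$
$l{\left(Y \right)} = 6 - \frac{3 Y \left(-1 + Y\right)}{12 + Y^{2} - 6 Y}$ ($l{\left(Y \right)} = 6 - 3 Y \frac{-1 + Y}{12 + Y^{2} - 6 Y} = 6 - 3 \frac{Y \left(-1 + Y\right)}{12 + Y^{2} - 6 Y} = 6 - \frac{3 Y \left(-1 + Y\right)}{12 + Y^{2} - 6 Y}$)
$F + l{\left(11 \right)} = -59 + \frac{3 \left(24 + 11^{2} - 121\right)}{12 + 11^{2} - 66} = -59 + \frac{3 \left(24 + 121 - 121\right)}{12 + 121 - 66} = -59 + 3 \cdot \frac{1}{67} \cdot 24 = -59 + \frac{72}{67} = - \frac{3881}{67}$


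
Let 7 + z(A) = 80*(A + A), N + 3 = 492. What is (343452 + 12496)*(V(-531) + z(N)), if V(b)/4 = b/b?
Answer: 27848303676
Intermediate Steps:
N = 489 (N = -3 + 492 = 489)
V(b) = 4 (V(b) = 4*(b/b) = 4*1 = 4)
z(A) = -7 + 160*A (z(A) = -7 + 80*(A + A) = -7 + 80*(2*A) = -7 + 160*A)
(343452 + 12496)*(V(-531) + z(N)) = (343452 + 12496)*(4 + (-7 + 160*489)) = 355948*(4 + (-7 + 78240)) = 355948*(4 + 78233) = 355948*78237 = 27848303676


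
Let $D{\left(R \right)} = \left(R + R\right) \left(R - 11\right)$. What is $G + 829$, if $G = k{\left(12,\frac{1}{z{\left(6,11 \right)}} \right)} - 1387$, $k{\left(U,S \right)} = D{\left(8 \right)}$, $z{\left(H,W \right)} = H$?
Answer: $-606$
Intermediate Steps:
$D{\left(R \right)} = 2 R \left(-11 + R\right)$
$k{\left(U,S \right)} = -48$ ($k{\left(U,S \right)} = 2 \cdot 8 \left(-11 + 8\right) = 2 \cdot 8 \left(-3\right) = -48$)
$G = -1435$ ($G = -48 - 1387 = -1435$)
$G + 829 = -1435 + 829 = -606$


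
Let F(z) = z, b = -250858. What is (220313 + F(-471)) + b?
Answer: -31016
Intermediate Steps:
(220313 + F(-471)) + b = (220313 - 471) - 250858 = 219842 - 250858 = -31016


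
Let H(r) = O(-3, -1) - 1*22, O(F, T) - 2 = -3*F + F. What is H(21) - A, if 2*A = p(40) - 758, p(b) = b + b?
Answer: 325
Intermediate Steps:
p(b) = 2*b
O(F, T) = 2 - 2*F (O(F, T) = 2 + (-3*F + F) = 2 - 2*F)
H(r) = -14 (H(r) = (2 - 2*(-3)) - 1*22 = (2 + 6) - 22 = 8 - 22 = -14)
A = -339 (A = (2*40 - 758)/2 = (80 - 758)/2 = (½)*(-678) = -339)
H(21) - A = -14 - 1*(-339) = -14 + 339 = 325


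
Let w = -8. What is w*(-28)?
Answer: 224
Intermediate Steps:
w*(-28) = -8*(-28) = 224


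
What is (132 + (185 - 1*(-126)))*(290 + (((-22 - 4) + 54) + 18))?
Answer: 148848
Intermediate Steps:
(132 + (185 - 1*(-126)))*(290 + (((-22 - 4) + 54) + 18)) = (132 + (185 + 126))*(290 + ((-26 + 54) + 18)) = (132 + 311)*(290 + (28 + 18)) = 443*(290 + 46) = 443*336 = 148848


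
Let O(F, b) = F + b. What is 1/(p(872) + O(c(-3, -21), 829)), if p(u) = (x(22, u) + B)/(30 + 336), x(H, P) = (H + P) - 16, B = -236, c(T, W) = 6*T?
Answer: 61/49578 ≈ 0.0012304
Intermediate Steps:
x(H, P) = -16 + H + P
p(u) = -115/183 + u/366 (p(u) = ((-16 + 22 + u) - 236)/(30 + 336) = ((6 + u) - 236)/366 = (-230 + u)*(1/366) = -115/183 + u/366)
1/(p(872) + O(c(-3, -21), 829)) = 1/((-115/183 + (1/366)*872) + (6*(-3) + 829)) = 1/((-115/183 + 436/183) + (-18 + 829)) = 1/(107/61 + 811) = 1/(49578/61) = 61/49578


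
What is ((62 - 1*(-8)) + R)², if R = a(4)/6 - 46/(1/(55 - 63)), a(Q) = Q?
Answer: 1731856/9 ≈ 1.9243e+5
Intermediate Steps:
R = 1106/3 (R = 4/6 - 46/(1/(55 - 63)) = 4*(⅙) - 46/(1/(-8)) = ⅔ - 46/(-⅛) = ⅔ - 46*(-8) = ⅔ + 368 = 1106/3 ≈ 368.67)
((62 - 1*(-8)) + R)² = ((62 - 1*(-8)) + 1106/3)² = ((62 + 8) + 1106/3)² = (70 + 1106/3)² = (1316/3)² = 1731856/9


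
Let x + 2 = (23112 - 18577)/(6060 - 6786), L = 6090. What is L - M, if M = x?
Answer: 4427327/726 ≈ 6098.3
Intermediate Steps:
x = -5987/726 (x = -2 + (23112 - 18577)/(6060 - 6786) = -2 + 4535/(-726) = -2 + 4535*(-1/726) = -2 - 4535/726 = -5987/726 ≈ -8.2466)
M = -5987/726 ≈ -8.2466
L - M = 6090 - 1*(-5987/726) = 6090 + 5987/726 = 4427327/726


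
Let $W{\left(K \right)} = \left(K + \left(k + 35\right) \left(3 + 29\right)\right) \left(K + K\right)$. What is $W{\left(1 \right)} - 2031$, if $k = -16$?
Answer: $-813$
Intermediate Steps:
$W{\left(K \right)} = 2 K \left(608 + K\right)$ ($W{\left(K \right)} = \left(K + \left(-16 + 35\right) \left(3 + 29\right)\right) \left(K + K\right) = \left(K + 19 \cdot 32\right) 2 K = \left(K + 608\right) 2 K = \left(608 + K\right) 2 K = 2 K \left(608 + K\right)$)
$W{\left(1 \right)} - 2031 = 2 \cdot 1 \left(608 + 1\right) - 2031 = 2 \cdot 1 \cdot 609 - 2031 = 1218 - 2031 = -813$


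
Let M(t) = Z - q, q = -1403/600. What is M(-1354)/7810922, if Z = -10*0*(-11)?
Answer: 1403/4686553200 ≈ 2.9937e-7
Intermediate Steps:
q = -1403/600 (q = -1403*1/600 = -1403/600 ≈ -2.3383)
Z = 0 (Z = 0*(-11) = 0)
M(t) = 1403/600 (M(t) = 0 - 1*(-1403/600) = 0 + 1403/600 = 1403/600)
M(-1354)/7810922 = (1403/600)/7810922 = (1403/600)*(1/7810922) = 1403/4686553200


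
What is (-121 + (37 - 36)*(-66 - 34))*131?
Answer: -28951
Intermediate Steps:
(-121 + (37 - 36)*(-66 - 34))*131 = (-121 + 1*(-100))*131 = (-121 - 100)*131 = -221*131 = -28951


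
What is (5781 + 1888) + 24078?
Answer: 31747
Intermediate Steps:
(5781 + 1888) + 24078 = 7669 + 24078 = 31747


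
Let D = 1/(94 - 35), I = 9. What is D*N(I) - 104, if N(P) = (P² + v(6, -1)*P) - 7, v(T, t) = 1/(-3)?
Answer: -6065/59 ≈ -102.80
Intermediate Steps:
v(T, t) = -⅓
N(P) = -7 + P² - P/3 (N(P) = (P² - P/3) - 7 = -7 + P² - P/3)
D = 1/59 ≈ 0.016949
D*N(I) - 104 = (-7 + 9² - ⅓*9)/59 - 104 = (-7 + 81 - 3)/59 - 104 = (1/59)*71 - 104 = 71/59 - 104 = -6065/59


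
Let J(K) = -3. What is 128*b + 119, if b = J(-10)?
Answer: -265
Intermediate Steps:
b = -3
128*b + 119 = 128*(-3) + 119 = -384 + 119 = -265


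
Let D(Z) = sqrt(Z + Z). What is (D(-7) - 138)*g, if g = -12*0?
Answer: 0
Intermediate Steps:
D(Z) = sqrt(2)*sqrt(Z) (D(Z) = sqrt(2*Z) = sqrt(2)*sqrt(Z))
g = 0
(D(-7) - 138)*g = (sqrt(2)*sqrt(-7) - 138)*0 = (sqrt(2)*(I*sqrt(7)) - 138)*0 = (I*sqrt(14) - 138)*0 = (-138 + I*sqrt(14))*0 = 0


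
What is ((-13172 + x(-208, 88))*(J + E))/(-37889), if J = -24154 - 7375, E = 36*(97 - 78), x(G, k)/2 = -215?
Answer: -419553690/37889 ≈ -11073.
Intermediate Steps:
x(G, k) = -430 (x(G, k) = 2*(-215) = -430)
E = 684 (E = 36*19 = 684)
J = -31529
((-13172 + x(-208, 88))*(J + E))/(-37889) = ((-13172 - 430)*(-31529 + 684))/(-37889) = -13602*(-30845)*(-1/37889) = 419553690*(-1/37889) = -419553690/37889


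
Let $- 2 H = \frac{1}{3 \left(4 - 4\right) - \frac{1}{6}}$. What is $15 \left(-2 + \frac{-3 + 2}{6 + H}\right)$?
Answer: $- \frac{95}{3} \approx -31.667$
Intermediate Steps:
$H = 3$ ($H = - \frac{1}{2 \left(3 \left(4 - 4\right) - \frac{1}{6}\right)} = - \frac{1}{2 \left(3 \cdot 0 - \frac{1}{6}\right)} = - \frac{1}{2 \left(0 - \frac{1}{6}\right)} = - \frac{1}{2 \left(- \frac{1}{6}\right)} = \left(- \frac{1}{2}\right) \left(-6\right) = 3$)
$15 \left(-2 + \frac{-3 + 2}{6 + H}\right) = 15 \left(-2 + \frac{-3 + 2}{6 + 3}\right) = 15 \left(-2 - \frac{1}{9}\right) = 15 \left(- \frac{19}{9}\right) = - \frac{95}{3}$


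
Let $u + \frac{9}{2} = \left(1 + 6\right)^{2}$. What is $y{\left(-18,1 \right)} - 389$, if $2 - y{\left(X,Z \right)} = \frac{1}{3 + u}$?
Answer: $- \frac{36767}{95} \approx -387.02$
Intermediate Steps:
$u = \frac{89}{2}$ ($u = - \frac{9}{2} + \left(1 + 6\right)^{2} = - \frac{9}{2} + 7^{2} = - \frac{9}{2} + 49 = \frac{89}{2} \approx 44.5$)
$y{\left(X,Z \right)} = \frac{188}{95}$ ($y{\left(X,Z \right)} = 2 - \frac{1}{3 + \frac{89}{2}} = 2 - \frac{1}{\frac{95}{2}} = 2 - \frac{2}{95} = \frac{188}{95}$)
$y{\left(-18,1 \right)} - 389 = \frac{188}{95} - 389 = - \frac{36767}{95}$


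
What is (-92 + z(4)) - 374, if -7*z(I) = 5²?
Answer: -3287/7 ≈ -469.57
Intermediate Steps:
z(I) = -25/7 (z(I) = -⅐*5² = -⅐*25 = -25/7)
(-92 + z(4)) - 374 = (-92 - 25/7) - 374 = -669/7 - 374 = -3287/7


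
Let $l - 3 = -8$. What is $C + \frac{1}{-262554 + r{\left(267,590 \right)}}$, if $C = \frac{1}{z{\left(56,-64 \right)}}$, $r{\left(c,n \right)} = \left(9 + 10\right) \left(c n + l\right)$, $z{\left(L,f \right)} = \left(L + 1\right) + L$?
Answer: $\frac{2730534}{308537573} \approx 0.0088499$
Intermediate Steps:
$z{\left(L,f \right)} = 1 + 2 L$ ($z{\left(L,f \right)} = \left(1 + L\right) + L = 1 + 2 L$)
$l = -5$ ($l = 3 - 8 = -5$)
$r{\left(c,n \right)} = -95 + 19 c n$ ($r{\left(c,n \right)} = \left(9 + 10\right) \left(c n - 5\right) = 19 \left(-5 + c n\right) = -95 + 19 c n$)
$C = \frac{1}{113}$ ($C = \frac{1}{1 + 2 \cdot 56} = \frac{1}{1 + 112} = \frac{1}{113} \approx 0.0088496$)
$C + \frac{1}{-262554 + r{\left(267,590 \right)}} = \frac{1}{113} + \frac{1}{-262554 - \left(95 - 2993070\right)} = \frac{1}{113} + \frac{1}{-262554 + \left(-95 + 2993070\right)} = \frac{1}{113} + \frac{1}{-262554 + 2992975} = \frac{1}{113} + \frac{1}{2730421} = \frac{2730534}{308537573}$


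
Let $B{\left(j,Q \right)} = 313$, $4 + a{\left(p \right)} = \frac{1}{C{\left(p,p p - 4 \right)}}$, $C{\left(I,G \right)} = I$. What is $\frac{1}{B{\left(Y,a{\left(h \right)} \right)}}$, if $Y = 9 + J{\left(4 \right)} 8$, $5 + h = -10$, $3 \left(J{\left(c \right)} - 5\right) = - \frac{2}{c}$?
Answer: $\frac{1}{313} \approx 0.0031949$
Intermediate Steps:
$J{\left(c \right)} = 5 - \frac{2}{3 c}$ ($J{\left(c \right)} = 5 + \frac{\left(-2\right) \frac{1}{c}}{3} = 5 - \frac{2}{3 c}$)
$h = -15$ ($h = -5 - 10 = -15$)
$a{\left(p \right)} = -4 + \frac{1}{p}$
$Y = \frac{143}{3}$ ($Y = 9 + \left(5 - \frac{2}{3 \cdot 4}\right) 8 = 9 + \left(5 - \frac{1}{6}\right) 8 = 9 + \frac{29}{6} \cdot 8 = 9 + \frac{116}{3} = \frac{143}{3} \approx 47.667$)
$\frac{1}{B{\left(Y,a{\left(h \right)} \right)}} = \frac{1}{313}$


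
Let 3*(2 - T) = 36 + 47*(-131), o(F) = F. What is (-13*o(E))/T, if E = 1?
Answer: -39/6127 ≈ -0.0063653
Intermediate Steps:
T = 6127/3 (T = 2 - (36 + 47*(-131))/3 = 2 - (36 - 6157)/3 = 2 - 1/3*(-6121) = 2 + 6121/3 = 6127/3 ≈ 2042.3)
(-13*o(E))/T = (-13*1)/(6127/3) = -13*3/6127 = -39/6127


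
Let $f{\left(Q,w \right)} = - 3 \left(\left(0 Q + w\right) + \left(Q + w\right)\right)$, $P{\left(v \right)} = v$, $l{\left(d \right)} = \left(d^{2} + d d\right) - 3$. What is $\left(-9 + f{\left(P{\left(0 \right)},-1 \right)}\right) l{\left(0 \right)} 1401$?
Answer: $12609$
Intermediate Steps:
$l{\left(d \right)} = -3 + 2 d^{2}$ ($l{\left(d \right)} = \left(d^{2} + d^{2}\right) - 3 = 2 d^{2} - 3 = -3 + 2 d^{2}$)
$f{\left(Q,w \right)} = - 6 w - 3 Q$ ($f{\left(Q,w \right)} = - 3 \left(\left(0 + w\right) + \left(Q + w\right)\right) = - 3 \left(w + \left(Q + w\right)\right) = - 3 \left(Q + 2 w\right) = - 6 w - 3 Q$)
$\left(-9 + f{\left(P{\left(0 \right)},-1 \right)}\right) l{\left(0 \right)} 1401 = \left(-9 - -6\right) \left(-3 + 2 \cdot 0^{2}\right) 1401 = \left(-9 + \left(6 + 0\right)\right) \left(-3 + 2 \cdot 0\right) 1401 = \left(-9 + 6\right) \left(-3 + 0\right) 1401 = \left(-3\right) \left(-3\right) 1401 = 9 \cdot 1401 = 12609$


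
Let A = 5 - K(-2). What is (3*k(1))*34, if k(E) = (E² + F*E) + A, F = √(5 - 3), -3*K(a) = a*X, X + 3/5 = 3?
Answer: 2244/5 + 102*√2 ≈ 593.05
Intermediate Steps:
X = 12/5 (X = -⅗ + 3 = 12/5 ≈ 2.4000)
K(a) = -4*a/5 (K(a) = -a*12/(3*5) = -4*a/5)
F = √2 ≈ 1.4142
A = 17/5 (A = 5 - (-4)*(-2)/5 = 5 - 1*8/5 = 5 - 8/5 = 17/5 ≈ 3.4000)
k(E) = 17/5 + E² + E*√2 (k(E) = (E² + √2*E) + 17/5 = (E² + E*√2) + 17/5 = 17/5 + E² + E*√2)
(3*k(1))*34 = (3*(17/5 + 1² + 1*√2))*34 = (3*(17/5 + 1 + √2))*34 = (3*(22/5 + √2))*34 = (66/5 + 3*√2)*34 = 2244/5 + 102*√2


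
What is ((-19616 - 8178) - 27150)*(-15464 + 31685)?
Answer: -891246624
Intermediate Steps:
((-19616 - 8178) - 27150)*(-15464 + 31685) = (-27794 - 27150)*16221 = -54944*16221 = -891246624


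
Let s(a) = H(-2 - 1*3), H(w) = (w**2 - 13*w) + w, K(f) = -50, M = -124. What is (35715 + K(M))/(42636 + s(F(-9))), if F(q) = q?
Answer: 5095/6103 ≈ 0.83484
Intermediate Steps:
H(w) = w**2 - 12*w
s(a) = 85 (s(a) = (-2 - 1*3)*(-12 + (-2 - 1*3)) = (-2 - 3)*(-12 + (-2 - 3)) = -5*(-12 - 5) = -5*(-17) = 85)
(35715 + K(M))/(42636 + s(F(-9))) = (35715 - 50)/(42636 + 85) = 35665/42721 = 35665*(1/42721) = 5095/6103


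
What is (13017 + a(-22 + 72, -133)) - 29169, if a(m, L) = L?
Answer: -16285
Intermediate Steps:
(13017 + a(-22 + 72, -133)) - 29169 = (13017 - 133) - 29169 = 12884 - 29169 = -16285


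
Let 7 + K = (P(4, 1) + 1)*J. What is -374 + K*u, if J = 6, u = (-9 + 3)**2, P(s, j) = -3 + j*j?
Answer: -842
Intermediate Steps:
P(s, j) = -3 + j**2
u = 36 (u = (-6)**2 = 36)
K = -13 (K = -7 + ((-3 + 1**2) + 1)*6 = -7 + ((-3 + 1) + 1)*6 = -7 + (-2 + 1)*6 = -7 - 1*6 = -7 - 6 = -13)
-374 + K*u = -374 - 13*36 = -374 - 468 = -842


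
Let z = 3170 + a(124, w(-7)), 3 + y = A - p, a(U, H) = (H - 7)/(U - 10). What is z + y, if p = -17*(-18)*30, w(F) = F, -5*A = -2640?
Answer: -312652/57 ≈ -5485.1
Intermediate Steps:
A = 528 (A = -1/5*(-2640) = 528)
p = 9180 (p = 306*30 = 9180)
a(U, H) = (-7 + H)/(-10 + U)
y = -8655 (y = -3 + (528 - 1*9180) = -3 + (528 - 9180) = -3 - 8652 = -8655)
z = 180683/57 (z = 3170 + (-7 - 7)/(-10 + 124) = 3170 - 14/114 = 3170 + (1/114)*(-14) = 3170 - 7/57 = 180683/57 ≈ 3169.9)
z + y = 180683/57 - 8655 = -312652/57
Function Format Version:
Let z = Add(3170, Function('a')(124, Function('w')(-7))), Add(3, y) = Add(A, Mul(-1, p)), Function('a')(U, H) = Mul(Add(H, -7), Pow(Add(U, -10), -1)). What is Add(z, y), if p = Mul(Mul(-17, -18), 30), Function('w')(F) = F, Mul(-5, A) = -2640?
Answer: Rational(-312652, 57) ≈ -5485.1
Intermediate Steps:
A = 528 (A = Mul(Rational(-1, 5), -2640) = 528)
p = 9180 (p = Mul(306, 30) = 9180)
Function('a')(U, H) = Mul(Pow(Add(-10, U), -1), Add(-7, H)) (Function('a')(U, H) = Mul(Add(-7, H), Pow(Add(-10, U), -1)) = Mul(Pow(Add(-10, U), -1), Add(-7, H)))
y = -8655 (y = Add(-3, Add(528, Mul(-1, 9180))) = Add(-3, Add(528, -9180)) = Add(-3, -8652) = -8655)
z = Rational(180683, 57) (z = Add(3170, Mul(Pow(Add(-10, 124), -1), Add(-7, -7))) = Add(3170, Mul(Pow(114, -1), -14)) = Add(3170, Mul(Rational(1, 114), -14)) = Add(3170, Rational(-7, 57)) = Rational(180683, 57) ≈ 3169.9)
Add(z, y) = Add(Rational(180683, 57), -8655) = Rational(-312652, 57)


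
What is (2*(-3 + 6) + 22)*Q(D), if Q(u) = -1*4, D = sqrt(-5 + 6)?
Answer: -112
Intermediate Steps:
D = 1 (D = sqrt(1) = 1)
Q(u) = -4
(2*(-3 + 6) + 22)*Q(D) = (2*(-3 + 6) + 22)*(-4) = (2*3 + 22)*(-4) = (6 + 22)*(-4) = 28*(-4) = -112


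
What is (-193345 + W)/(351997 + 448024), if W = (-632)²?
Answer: 206079/800021 ≈ 0.25759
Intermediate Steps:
W = 399424
(-193345 + W)/(351997 + 448024) = (-193345 + 399424)/(351997 + 448024) = 206079/800021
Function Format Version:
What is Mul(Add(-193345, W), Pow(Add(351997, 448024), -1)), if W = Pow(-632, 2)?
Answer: Rational(206079, 800021) ≈ 0.25759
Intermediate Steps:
W = 399424
Mul(Add(-193345, W), Pow(Add(351997, 448024), -1)) = Mul(Add(-193345, 399424), Pow(Add(351997, 448024), -1)) = Mul(206079, Pow(800021, -1)) = Mul(206079, Rational(1, 800021)) = Rational(206079, 800021)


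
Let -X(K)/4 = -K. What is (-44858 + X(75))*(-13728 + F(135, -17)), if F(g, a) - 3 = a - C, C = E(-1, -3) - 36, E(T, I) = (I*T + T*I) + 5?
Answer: 611202086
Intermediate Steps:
X(K) = 4*K (X(K) = -(-4)*K = 4*K)
E(T, I) = 5 + 2*I*T (E(T, I) = (I*T + I*T) + 5 = 2*I*T + 5 = 5 + 2*I*T)
C = -25 (C = (5 + 2*(-3)*(-1)) - 36 = (5 + 6) - 36 = 11 - 36 = -25)
F(g, a) = 28 + a (F(g, a) = 3 + (a - 1*(-25)) = 3 + (a + 25) = 3 + (25 + a) = 28 + a)
(-44858 + X(75))*(-13728 + F(135, -17)) = (-44858 + 4*75)*(-13728 + (28 - 17)) = (-44858 + 300)*(-13728 + 11) = -44558*(-13717) = 611202086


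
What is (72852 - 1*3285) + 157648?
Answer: 227215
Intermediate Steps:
(72852 - 1*3285) + 157648 = (72852 - 3285) + 157648 = 69567 + 157648 = 227215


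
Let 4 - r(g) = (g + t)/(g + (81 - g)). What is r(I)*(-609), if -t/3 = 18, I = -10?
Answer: -78764/27 ≈ -2917.2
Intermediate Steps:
t = -54 (t = -3*18 = -54)
r(g) = 14/3 - g/81 (r(g) = 4 - (g - 54)/(g + (81 - g)) = 4 - (-54 + g)/81 = 4 - (-⅔ + g/81) = 4 + (⅔ - g/81) = 14/3 - g/81)
r(I)*(-609) = (14/3 - 1/81*(-10))*(-609) = (14/3 + 10/81)*(-609) = (388/81)*(-609) = -78764/27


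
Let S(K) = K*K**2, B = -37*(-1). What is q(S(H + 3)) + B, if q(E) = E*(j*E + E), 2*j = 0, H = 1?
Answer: 4133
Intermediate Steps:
j = 0 (j = (1/2)*0 = 0)
B = 37
S(K) = K**3
q(E) = E**2 (q(E) = E*(0*E + E) = E*(0 + E) = E*E = E**2)
q(S(H + 3)) + B = ((1 + 3)**3)**2 + 37 = (4**3)**2 + 37 = 64**2 + 37 = 4096 + 37 = 4133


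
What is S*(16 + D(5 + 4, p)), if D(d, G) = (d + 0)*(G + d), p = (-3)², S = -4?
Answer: -712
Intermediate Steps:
p = 9
D(d, G) = d*(G + d)
S*(16 + D(5 + 4, p)) = -4*(16 + (5 + 4)*(9 + (5 + 4))) = -4*(16 + 9*(9 + 9)) = -4*(16 + 9*18) = -4*(16 + 162) = -4*178 = -712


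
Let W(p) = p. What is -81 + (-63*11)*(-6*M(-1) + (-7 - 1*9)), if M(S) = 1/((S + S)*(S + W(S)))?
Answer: 24093/2 ≈ 12047.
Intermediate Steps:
M(S) = 1/(4*S²) (M(S) = 1/((S + S)*(S + S)) = 1/((2*S)*(2*S)) = 1/(4*S²))
-81 + (-63*11)*(-6*M(-1) + (-7 - 1*9)) = -81 + (-63*11)*(-3/(2*(-1)²) + (-7 - 1*9)) = -81 - 693*(-3/2 + (-7 - 9)) = -81 - 693*(-6*¼ - 16) = -81 - 693*(-3/2 - 16) = -81 - 693*(-35/2) = -81 + 24255/2 = 24093/2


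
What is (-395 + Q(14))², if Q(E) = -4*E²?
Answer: 1390041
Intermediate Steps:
(-395 + Q(14))² = (-395 - 4*14²)² = (-395 - 4*196)² = (-395 - 784)² = (-1179)² = 1390041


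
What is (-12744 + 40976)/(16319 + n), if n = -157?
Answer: 14116/8081 ≈ 1.7468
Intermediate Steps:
(-12744 + 40976)/(16319 + n) = (-12744 + 40976)/(16319 - 157) = 28232/16162 = 28232*(1/16162) = 14116/8081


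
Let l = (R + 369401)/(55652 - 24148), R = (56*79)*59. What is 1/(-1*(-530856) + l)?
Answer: 31504/16724717841 ≈ 1.8837e-6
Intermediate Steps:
R = 261016 (R = 4424*59 = 261016)
l = 630417/31504 (l = (261016 + 369401)/(55652 - 24148) = 630417/31504 ≈ 20.011)
1/(-1*(-530856) + l) = 1/(-1*(-530856) + 630417/31504) = 1/(530856 + 630417/31504) = 1/(16724717841/31504) = 31504/16724717841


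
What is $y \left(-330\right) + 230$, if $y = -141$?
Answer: $46760$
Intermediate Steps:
$y \left(-330\right) + 230 = \left(-141\right) \left(-330\right) + 230 = 46530 + 230 = 46760$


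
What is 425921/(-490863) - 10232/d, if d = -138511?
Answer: -53972233415/67989924993 ≈ -0.79383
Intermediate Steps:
425921/(-490863) - 10232/d = 425921/(-490863) - 10232/(-138511) = 425921*(-1/490863) - 10232*(-1/138511) = -425921/490863 + 10232/138511 = -53972233415/67989924993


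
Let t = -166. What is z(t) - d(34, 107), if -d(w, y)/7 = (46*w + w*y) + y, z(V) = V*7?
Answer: 36001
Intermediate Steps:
z(V) = 7*V
d(w, y) = -322*w - 7*y - 7*w*y (d(w, y) = -7*((46*w + w*y) + y) = -7*(y + 46*w + w*y) = -322*w - 7*y - 7*w*y)
z(t) - d(34, 107) = 7*(-166) - (-322*34 - 7*107 - 7*34*107) = -1162 - (-10948 - 749 - 25466) = -1162 - 1*(-37163) = -1162 + 37163 = 36001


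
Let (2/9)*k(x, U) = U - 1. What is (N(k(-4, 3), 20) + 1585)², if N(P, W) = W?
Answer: 2576025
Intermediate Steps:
k(x, U) = -9/2 + 9*U/2 (k(x, U) = 9*(U - 1)/2 = 9*(-1 + U)/2 = -9/2 + 9*U/2)
(N(k(-4, 3), 20) + 1585)² = (20 + 1585)² = 1605² = 2576025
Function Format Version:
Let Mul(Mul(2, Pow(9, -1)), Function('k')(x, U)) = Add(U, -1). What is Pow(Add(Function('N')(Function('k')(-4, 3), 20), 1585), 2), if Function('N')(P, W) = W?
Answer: 2576025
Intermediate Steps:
Function('k')(x, U) = Add(Rational(-9, 2), Mul(Rational(9, 2), U)) (Function('k')(x, U) = Mul(Rational(9, 2), Add(U, -1)) = Mul(Rational(9, 2), Add(-1, U)) = Add(Rational(-9, 2), Mul(Rational(9, 2), U)))
Pow(Add(Function('N')(Function('k')(-4, 3), 20), 1585), 2) = Pow(Add(20, 1585), 2) = Pow(1605, 2) = 2576025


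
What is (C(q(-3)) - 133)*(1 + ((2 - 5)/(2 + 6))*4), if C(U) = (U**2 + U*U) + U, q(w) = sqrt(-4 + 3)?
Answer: 135/2 - I/2 ≈ 67.5 - 0.5*I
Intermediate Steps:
q(w) = I (q(w) = sqrt(-1) = I)
C(U) = U + 2*U**2 (C(U) = (U**2 + U**2) + U = 2*U**2 + U = U + 2*U**2)
(C(q(-3)) - 133)*(1 + ((2 - 5)/(2 + 6))*4) = (I*(1 + 2*I) - 133)*(1 + ((2 - 5)/(2 + 6))*4) = (-133 + I*(1 + 2*I))*(1 - 3/8*4) = (-133 + I*(1 + 2*I))*(1 - 3/2) = (-133 + I*(1 + 2*I))*(-1/2) = 133/2 - I*(1 + 2*I)/2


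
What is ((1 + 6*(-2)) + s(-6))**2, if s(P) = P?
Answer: 289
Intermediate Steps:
((1 + 6*(-2)) + s(-6))**2 = ((1 + 6*(-2)) - 6)**2 = ((1 - 12) - 6)**2 = (-11 - 6)**2 = (-17)**2 = 289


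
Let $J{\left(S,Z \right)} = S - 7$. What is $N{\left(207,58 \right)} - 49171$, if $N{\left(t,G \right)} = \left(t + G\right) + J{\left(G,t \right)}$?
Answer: $-48855$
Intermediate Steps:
$J{\left(S,Z \right)} = -7 + S$
$N{\left(t,G \right)} = -7 + t + 2 G$ ($N{\left(t,G \right)} = \left(t + G\right) + \left(-7 + G\right) = \left(G + t\right) + \left(-7 + G\right) = -7 + t + 2 G$)
$N{\left(207,58 \right)} - 49171 = \left(-7 + 207 + 2 \cdot 58\right) - 49171 = \left(-7 + 207 + 116\right) - 49171 = 316 - 49171 = -48855$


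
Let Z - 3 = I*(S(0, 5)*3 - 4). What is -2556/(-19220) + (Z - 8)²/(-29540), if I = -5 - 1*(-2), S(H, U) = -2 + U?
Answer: 847703/7096985 ≈ 0.11945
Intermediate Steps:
I = -3 (I = -5 + 2 = -3)
Z = -12 (Z = 3 - 3*((-2 + 5)*3 - 4) = 3 - 3*(3*3 - 4) = 3 - 3*(9 - 4) = 3 - 3*5 = 3 - 15 = -12)
-2556/(-19220) + (Z - 8)²/(-29540) = -2556/(-19220) + (-12 - 8)²/(-29540) = -2556*(-1/19220) + (-20)²*(-1/29540) = 639/4805 + 400*(-1/29540) = 639/4805 - 20/1477 = 847703/7096985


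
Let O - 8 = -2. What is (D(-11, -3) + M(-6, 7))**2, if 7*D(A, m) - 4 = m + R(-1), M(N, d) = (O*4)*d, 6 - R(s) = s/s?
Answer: 1397124/49 ≈ 28513.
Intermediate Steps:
O = 6 (O = 8 - 2 = 6)
R(s) = 5 (R(s) = 6 - s/s = 6 - 1*1 = 6 - 1 = 5)
M(N, d) = 24*d (M(N, d) = (6*4)*d = 24*d)
D(A, m) = 9/7 + m/7 (D(A, m) = 4/7 + (m + 5)/7 = 4/7 + (5 + m)/7 = 4/7 + (5/7 + m/7) = 9/7 + m/7)
(D(-11, -3) + M(-6, 7))**2 = ((9/7 + (1/7)*(-3)) + 24*7)**2 = ((9/7 - 3/7) + 168)**2 = (6/7 + 168)**2 = (1182/7)**2 = 1397124/49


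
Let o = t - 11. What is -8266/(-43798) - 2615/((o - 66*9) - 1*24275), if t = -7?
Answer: 160123856/545000413 ≈ 0.29381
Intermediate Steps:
o = -18 (o = -7 - 11 = -18)
-8266/(-43798) - 2615/((o - 66*9) - 1*24275) = -8266/(-43798) - 2615/((-18 - 66*9) - 1*24275) = -8266*(-1/43798) - 2615/((-18 - 594) - 24275) = 4133/21899 - 2615/(-612 - 24275) = 4133/21899 - 2615/(-24887) = 4133/21899 - 2615*(-1/24887) = 4133/21899 + 2615/24887 = 160123856/545000413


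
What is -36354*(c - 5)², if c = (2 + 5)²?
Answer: -70381344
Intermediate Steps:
c = 49 (c = 7² = 49)
-36354*(c - 5)² = -36354*(49 - 5)² = -36354*44² = -36354*1936 = -70381344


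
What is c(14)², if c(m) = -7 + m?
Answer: 49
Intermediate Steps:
c(14)² = (-7 + 14)² = 7² = 49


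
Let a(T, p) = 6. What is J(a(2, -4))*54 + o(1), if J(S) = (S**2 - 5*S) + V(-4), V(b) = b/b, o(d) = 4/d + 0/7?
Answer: 382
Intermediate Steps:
o(d) = 4/d (o(d) = 4/d + 0*(1/7) = 4/d + 0 = 4/d)
V(b) = 1
J(S) = 1 + S**2 - 5*S (J(S) = (S**2 - 5*S) + 1 = 1 + S**2 - 5*S)
J(a(2, -4))*54 + o(1) = (1 + 6**2 - 5*6)*54 + 4/1 = (1 + 36 - 30)*54 + 4*1 = 7*54 + 4 = 378 + 4 = 382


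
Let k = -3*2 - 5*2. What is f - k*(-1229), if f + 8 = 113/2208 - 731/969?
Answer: -825309245/41952 ≈ -19673.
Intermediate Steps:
k = -16 (k = -6 - 10 = -16)
f = -365117/41952 (f = -8 + (113/2208 - 731/969) = -8 + (113*(1/2208) - 731*1/969) = -8 + (113/2208 - 43/57) = -8 - 29501/41952 = -365117/41952 ≈ -8.7032)
f - k*(-1229) = -365117/41952 - (-16)*(-1229) = -365117/41952 - 1*19664 = -365117/41952 - 19664 = -825309245/41952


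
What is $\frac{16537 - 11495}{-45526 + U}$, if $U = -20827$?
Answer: $- \frac{5042}{66353} \approx -0.075988$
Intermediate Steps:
$\frac{16537 - 11495}{-45526 + U} = \frac{16537 - 11495}{-45526 - 20827} = \frac{5042}{-66353} = 5042 \left(- \frac{1}{66353}\right) = - \frac{5042}{66353}$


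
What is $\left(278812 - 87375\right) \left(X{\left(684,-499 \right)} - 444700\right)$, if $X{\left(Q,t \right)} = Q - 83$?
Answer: $-85016980263$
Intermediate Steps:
$X{\left(Q,t \right)} = -83 + Q$
$\left(278812 - 87375\right) \left(X{\left(684,-499 \right)} - 444700\right) = \left(278812 - 87375\right) \left(\left(-83 + 684\right) - 444700\right) = 191437 \left(601 - 444700\right) = 191437 \left(-444099\right) = -85016980263$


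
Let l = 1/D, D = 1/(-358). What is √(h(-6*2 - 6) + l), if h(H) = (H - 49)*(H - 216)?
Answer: 2*√3830 ≈ 123.77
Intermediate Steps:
h(H) = (-216 + H)*(-49 + H) (h(H) = (-49 + H)*(-216 + H) = (-216 + H)*(-49 + H))
D = -1/358 ≈ -0.0027933
l = -358 (l = 1/(-1/358) = -358)
√(h(-6*2 - 6) + l) = √((10584 + (-6*2 - 6)² - 265*(-6*2 - 6)) - 358) = √((10584 + (-12 - 6)² - 265*(-12 - 6)) - 358) = √((10584 + (-18)² - 265*(-18)) - 358) = √((10584 + 324 + 4770) - 358) = √(15678 - 358) = √15320 = 2*√3830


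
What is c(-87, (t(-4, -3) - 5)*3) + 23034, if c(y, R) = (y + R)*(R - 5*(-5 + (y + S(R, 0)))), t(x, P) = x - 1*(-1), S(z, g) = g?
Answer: -25362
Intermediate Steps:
t(x, P) = 1 + x (t(x, P) = x + 1 = 1 + x)
c(y, R) = (R + y)*(25 + R - 5*y) (c(y, R) = (y + R)*(R - 5*(-5 + (y + 0))) = (R + y)*(R - 5*(-5 + y)) = (R + y)*(R + (25 - 5*y)) = (R + y)*(25 + R - 5*y))
c(-87, (t(-4, -3) - 5)*3) + 23034 = ((((1 - 4) - 5)*3)² - 5*(-87)² + 25*(((1 - 4) - 5)*3) + 25*(-87) - 4*((1 - 4) - 5)*3*(-87)) + 23034 = (((-3 - 5)*3)² - 5*7569 + 25*((-3 - 5)*3) - 2175 - 4*(-3 - 5)*3*(-87)) + 23034 = ((-8*3)² - 37845 + 25*(-8*3) - 2175 - 4*(-8*3)*(-87)) + 23034 = ((-24)² - 37845 + 25*(-24) - 2175 - 4*(-24)*(-87)) + 23034 = (576 - 37845 - 600 - 2175 - 8352) + 23034 = -48396 + 23034 = -25362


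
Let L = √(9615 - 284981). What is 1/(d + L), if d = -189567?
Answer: -1593/301982545 - I*√275366/35935922855 ≈ -5.2751e-6 - 1.4602e-8*I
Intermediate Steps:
L = I*√275366 (L = √(-275366) = I*√275366 ≈ 524.75*I)
1/(d + L) = 1/(-189567 + I*√275366)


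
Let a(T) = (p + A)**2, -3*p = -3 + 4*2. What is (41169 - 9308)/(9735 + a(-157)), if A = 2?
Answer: 286749/87616 ≈ 3.2728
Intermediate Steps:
p = -5/3 (p = -(-3 + 4*2)/3 = -(-3 + 8)/3 = -1/3*5 = -5/3 ≈ -1.6667)
a(T) = 1/9 (a(T) = (-5/3 + 2)**2 = (1/3)**2 = 1/9)
(41169 - 9308)/(9735 + a(-157)) = (41169 - 9308)/(9735 + 1/9) = 31861/(87616/9) = 31861*(9/87616) = 286749/87616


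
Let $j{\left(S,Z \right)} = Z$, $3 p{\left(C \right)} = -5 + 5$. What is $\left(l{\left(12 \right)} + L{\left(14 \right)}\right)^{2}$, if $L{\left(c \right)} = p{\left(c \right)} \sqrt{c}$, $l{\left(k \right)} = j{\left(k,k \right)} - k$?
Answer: $0$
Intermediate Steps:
$p{\left(C \right)} = 0$ ($p{\left(C \right)} = \frac{-5 + 5}{3} = \frac{1}{3} \cdot 0 = 0$)
$l{\left(k \right)} = 0$ ($l{\left(k \right)} = k - k = 0$)
$L{\left(c \right)} = 0$ ($L{\left(c \right)} = 0 \sqrt{c} = 0$)
$\left(l{\left(12 \right)} + L{\left(14 \right)}\right)^{2} = \left(0 + 0\right)^{2} = 0^{2} = 0$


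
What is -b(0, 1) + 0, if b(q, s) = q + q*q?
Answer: 0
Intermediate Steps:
b(q, s) = q + q**2
-b(0, 1) + 0 = -0*(1 + 0) + 0 = -0 + 0 = -1*0 + 0 = 0 + 0 = 0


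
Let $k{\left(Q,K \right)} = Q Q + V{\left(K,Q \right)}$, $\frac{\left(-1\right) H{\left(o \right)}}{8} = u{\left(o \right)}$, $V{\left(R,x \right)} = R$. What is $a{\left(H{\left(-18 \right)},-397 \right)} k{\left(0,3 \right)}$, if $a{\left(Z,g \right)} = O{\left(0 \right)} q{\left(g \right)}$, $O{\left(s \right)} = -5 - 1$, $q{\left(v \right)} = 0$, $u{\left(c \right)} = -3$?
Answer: $0$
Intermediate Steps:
$H{\left(o \right)} = 24$ ($H{\left(o \right)} = \left(-8\right) \left(-3\right) = 24$)
$O{\left(s \right)} = -6$ ($O{\left(s \right)} = -5 - 1 = -6$)
$k{\left(Q,K \right)} = K + Q^{2}$ ($k{\left(Q,K \right)} = Q Q + K = Q^{2} + K = K + Q^{2}$)
$a{\left(Z,g \right)} = 0$ ($a{\left(Z,g \right)} = \left(-6\right) 0 = 0$)
$a{\left(H{\left(-18 \right)},-397 \right)} k{\left(0,3 \right)} = 0 \left(3 + 0^{2}\right) = 0 \left(3 + 0\right) = 0 \cdot 3 = 0$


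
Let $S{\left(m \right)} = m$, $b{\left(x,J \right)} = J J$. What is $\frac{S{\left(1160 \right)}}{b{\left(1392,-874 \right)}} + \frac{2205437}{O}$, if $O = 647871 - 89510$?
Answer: $\frac{421332023143}{106629641809} \approx 3.9514$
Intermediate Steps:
$b{\left(x,J \right)} = J^{2}$
$O = 558361$ ($O = 647871 - 89510 = 558361$)
$\frac{S{\left(1160 \right)}}{b{\left(1392,-874 \right)}} + \frac{2205437}{O} = \frac{1160}{\left(-874\right)^{2}} + \frac{2205437}{558361} = \frac{1160}{763876} + 2205437 \cdot \frac{1}{558361} = 1160 \cdot \frac{1}{763876} + \frac{2205437}{558361} = \frac{290}{190969} + \frac{2205437}{558361} = \frac{421332023143}{106629641809}$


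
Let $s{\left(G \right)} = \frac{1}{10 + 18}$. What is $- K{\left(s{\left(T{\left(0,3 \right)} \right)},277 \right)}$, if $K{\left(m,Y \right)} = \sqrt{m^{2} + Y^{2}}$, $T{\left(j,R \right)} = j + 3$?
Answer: $- \frac{\sqrt{60155537}}{28} \approx -277.0$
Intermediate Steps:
$T{\left(j,R \right)} = 3 + j$
$s{\left(G \right)} = \frac{1}{28}$
$K{\left(m,Y \right)} = \sqrt{Y^{2} + m^{2}}$
$- K{\left(s{\left(T{\left(0,3 \right)} \right)},277 \right)} = - \sqrt{277^{2} + \left(\frac{1}{28}\right)^{2}} = - \sqrt{76729 + \frac{1}{784}} = - \sqrt{\frac{60155537}{784}} = - \frac{\sqrt{60155537}}{28}$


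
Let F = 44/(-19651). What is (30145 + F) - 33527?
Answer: -66459726/19651 ≈ -3382.0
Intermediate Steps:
F = -44/19651 (F = 44*(-1/19651) = -44/19651 ≈ -0.0022391)
(30145 + F) - 33527 = (30145 - 44/19651) - 33527 = 592379351/19651 - 33527 = -66459726/19651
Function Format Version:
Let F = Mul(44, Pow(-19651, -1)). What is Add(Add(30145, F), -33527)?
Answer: Rational(-66459726, 19651) ≈ -3382.0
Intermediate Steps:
F = Rational(-44, 19651) (F = Mul(44, Rational(-1, 19651)) = Rational(-44, 19651) ≈ -0.0022391)
Add(Add(30145, F), -33527) = Add(Add(30145, Rational(-44, 19651)), -33527) = Add(Rational(592379351, 19651), -33527) = Rational(-66459726, 19651)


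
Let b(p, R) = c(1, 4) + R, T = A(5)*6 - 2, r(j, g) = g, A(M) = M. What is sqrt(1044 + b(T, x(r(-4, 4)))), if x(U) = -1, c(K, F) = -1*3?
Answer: 4*sqrt(65) ≈ 32.249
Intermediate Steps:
c(K, F) = -3
T = 28 (T = 5*6 - 2 = 30 - 2 = 28)
b(p, R) = -3 + R
sqrt(1044 + b(T, x(r(-4, 4)))) = sqrt(1044 + (-3 - 1)) = sqrt(1044 - 4) = sqrt(1040) = 4*sqrt(65)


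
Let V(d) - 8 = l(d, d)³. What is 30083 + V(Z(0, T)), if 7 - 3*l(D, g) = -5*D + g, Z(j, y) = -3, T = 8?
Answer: 812332/27 ≈ 30086.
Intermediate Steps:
l(D, g) = 7/3 - g/3 + 5*D/3 (l(D, g) = 7/3 - (-5*D + g)/3 = 7/3 - (g - 5*D)/3 = 7/3 + (-g/3 + 5*D/3) = 7/3 - g/3 + 5*D/3)
V(d) = 8 + (7/3 + 4*d/3)³ (V(d) = 8 + (7/3 - d/3 + 5*d/3)³ = 8 + (7/3 + 4*d/3)³)
30083 + V(Z(0, T)) = 30083 + (8 + (7 + 4*(-3))³/27) = 30083 + (8 + (7 - 12)³/27) = 30083 + (8 + (1/27)*(-5)³) = 30083 + (8 + (1/27)*(-125)) = 30083 + (8 - 125/27) = 30083 + 91/27 = 812332/27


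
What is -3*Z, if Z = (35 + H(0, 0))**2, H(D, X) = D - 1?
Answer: -3468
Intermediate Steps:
H(D, X) = -1 + D
Z = 1156 (Z = (35 + (-1 + 0))**2 = (35 - 1)**2 = 34**2 = 1156)
-3*Z = -3*1156 = -3468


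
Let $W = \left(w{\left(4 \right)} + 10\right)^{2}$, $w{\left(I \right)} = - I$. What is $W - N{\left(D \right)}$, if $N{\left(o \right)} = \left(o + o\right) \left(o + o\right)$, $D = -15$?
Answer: $-864$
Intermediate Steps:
$W = 36$ ($W = \left(\left(-1\right) 4 + 10\right)^{2} = \left(-4 + 10\right)^{2} = 6^{2} = 36$)
$N{\left(o \right)} = 4 o^{2}$ ($N{\left(o \right)} = 2 o 2 o = 4 o^{2}$)
$W - N{\left(D \right)} = 36 - 4 \left(-15\right)^{2} = 36 - 4 \cdot 225 = 36 - 900 = -864$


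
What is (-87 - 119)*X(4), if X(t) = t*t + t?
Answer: -4120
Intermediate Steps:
X(t) = t + t**2 (X(t) = t**2 + t = t + t**2)
(-87 - 119)*X(4) = (-87 - 119)*(4*(1 + 4)) = -824*5 = -206*20 = -4120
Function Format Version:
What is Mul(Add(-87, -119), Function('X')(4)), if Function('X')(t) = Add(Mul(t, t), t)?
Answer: -4120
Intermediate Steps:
Function('X')(t) = Add(t, Pow(t, 2)) (Function('X')(t) = Add(Pow(t, 2), t) = Add(t, Pow(t, 2)))
Mul(Add(-87, -119), Function('X')(4)) = Mul(Add(-87, -119), Mul(4, Add(1, 4))) = Mul(-206, Mul(4, 5)) = Mul(-206, 20) = -4120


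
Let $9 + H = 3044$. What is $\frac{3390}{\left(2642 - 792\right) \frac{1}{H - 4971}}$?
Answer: $- \frac{656304}{185} \approx -3547.6$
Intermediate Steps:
$H = 3035$ ($H = -9 + 3044 = 3035$)
$\frac{3390}{\left(2642 - 792\right) \frac{1}{H - 4971}} = \frac{3390}{\left(2642 - 792\right) \frac{1}{3035 - 4971}} = \frac{3390}{1850 \frac{1}{-1936}} = \frac{3390}{1850 \left(- \frac{1}{1936}\right)} = \frac{3390}{- \frac{925}{968}} = 3390 \left(- \frac{968}{925}\right) = - \frac{656304}{185}$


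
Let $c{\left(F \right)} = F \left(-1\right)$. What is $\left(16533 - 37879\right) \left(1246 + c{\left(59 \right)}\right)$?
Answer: $-25337702$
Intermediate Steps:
$c{\left(F \right)} = - F$
$\left(16533 - 37879\right) \left(1246 + c{\left(59 \right)}\right) = \left(16533 - 37879\right) \left(1246 - 59\right) = - 21346 \left(1246 - 59\right) = \left(-21346\right) 1187 = -25337702$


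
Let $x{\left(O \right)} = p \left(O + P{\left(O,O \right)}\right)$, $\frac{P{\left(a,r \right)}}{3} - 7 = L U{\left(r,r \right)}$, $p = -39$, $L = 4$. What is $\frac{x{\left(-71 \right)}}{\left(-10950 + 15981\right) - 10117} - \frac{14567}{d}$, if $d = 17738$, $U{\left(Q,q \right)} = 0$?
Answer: $- \frac{7762633}{6443962} \approx -1.2046$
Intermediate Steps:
$P{\left(a,r \right)} = 21$ ($P{\left(a,r \right)} = 21 + 3 \cdot 4 \cdot 0 = 21 + 3 \cdot 0 = 21 + 0 = 21$)
$x{\left(O \right)} = -819 - 39 O$ ($x{\left(O \right)} = - 39 \left(O + 21\right) = - 39 \left(21 + O\right) = -819 - 39 O$)
$\frac{x{\left(-71 \right)}}{\left(-10950 + 15981\right) - 10117} - \frac{14567}{d} = \frac{-819 - -2769}{\left(-10950 + 15981\right) - 10117} - \frac{14567}{17738} = \frac{-819 + 2769}{5031 - 10117} - \frac{2081}{2534} = \frac{1950}{-5086} - \frac{2081}{2534} = 1950 \left(- \frac{1}{5086}\right) - \frac{2081}{2534} = - \frac{975}{2543} - \frac{2081}{2534} = - \frac{7762633}{6443962}$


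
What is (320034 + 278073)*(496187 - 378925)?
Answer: 70135223034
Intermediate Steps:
(320034 + 278073)*(496187 - 378925) = 598107*117262 = 70135223034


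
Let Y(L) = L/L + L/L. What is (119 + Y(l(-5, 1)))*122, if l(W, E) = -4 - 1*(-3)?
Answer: 14762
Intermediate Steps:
l(W, E) = -1 (l(W, E) = -4 + 3 = -1)
Y(L) = 2 (Y(L) = 1 + 1 = 2)
(119 + Y(l(-5, 1)))*122 = (119 + 2)*122 = 121*122 = 14762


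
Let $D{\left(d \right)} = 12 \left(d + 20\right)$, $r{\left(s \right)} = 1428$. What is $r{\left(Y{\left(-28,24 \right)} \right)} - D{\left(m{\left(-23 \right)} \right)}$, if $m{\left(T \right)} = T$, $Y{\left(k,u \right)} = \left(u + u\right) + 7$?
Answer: $1464$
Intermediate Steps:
$Y{\left(k,u \right)} = 7 + 2 u$ ($Y{\left(k,u \right)} = 2 u + 7 = 7 + 2 u$)
$D{\left(d \right)} = 240 + 12 d$ ($D{\left(d \right)} = 12 \left(20 + d\right) = 240 + 12 d$)
$r{\left(Y{\left(-28,24 \right)} \right)} - D{\left(m{\left(-23 \right)} \right)} = 1428 - \left(240 + 12 \left(-23\right)\right) = 1428 - \left(240 - 276\right) = 1428 - -36 = 1428 + 36 = 1464$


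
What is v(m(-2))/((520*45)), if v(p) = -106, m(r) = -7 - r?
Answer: -53/11700 ≈ -0.0045299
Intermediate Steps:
v(m(-2))/((520*45)) = -106/(520*45) = -106/23400 = -106*1/23400 = -53/11700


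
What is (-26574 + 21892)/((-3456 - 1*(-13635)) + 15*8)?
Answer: -4682/10299 ≈ -0.45461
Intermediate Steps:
(-26574 + 21892)/((-3456 - 1*(-13635)) + 15*8) = -4682/((-3456 + 13635) + 120) = -4682/(10179 + 120) = -4682/10299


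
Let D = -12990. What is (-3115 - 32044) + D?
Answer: -48149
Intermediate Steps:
(-3115 - 32044) + D = (-3115 - 32044) - 12990 = -35159 - 12990 = -48149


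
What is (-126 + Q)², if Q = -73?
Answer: 39601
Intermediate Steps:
(-126 + Q)² = (-126 - 73)² = (-199)² = 39601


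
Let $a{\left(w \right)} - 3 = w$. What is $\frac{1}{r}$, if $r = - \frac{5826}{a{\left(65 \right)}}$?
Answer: $- \frac{34}{2913} \approx -0.011672$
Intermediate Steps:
$a{\left(w \right)} = 3 + w$
$r = - \frac{2913}{34}$ ($r = - \frac{5826}{3 + 65} = - \frac{5826}{68} = \left(-5826\right) \frac{1}{68} = - \frac{2913}{34} \approx -85.677$)
$\frac{1}{r} = \frac{1}{- \frac{2913}{34}} = - \frac{34}{2913}$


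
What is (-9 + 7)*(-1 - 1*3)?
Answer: 8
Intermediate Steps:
(-9 + 7)*(-1 - 1*3) = -2*(-1 - 3) = -2*(-4) = 8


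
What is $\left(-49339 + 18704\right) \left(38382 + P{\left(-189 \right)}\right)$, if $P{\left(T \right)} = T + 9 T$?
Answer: $-1117932420$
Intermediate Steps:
$P{\left(T \right)} = 10 T$
$\left(-49339 + 18704\right) \left(38382 + P{\left(-189 \right)}\right) = \left(-49339 + 18704\right) \left(38382 + 10 \left(-189\right)\right) = - 30635 \left(38382 - 1890\right) = \left(-30635\right) 36492 = -1117932420$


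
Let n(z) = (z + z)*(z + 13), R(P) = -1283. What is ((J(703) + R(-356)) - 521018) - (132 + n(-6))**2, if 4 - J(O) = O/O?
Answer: -524602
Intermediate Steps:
J(O) = 3 (J(O) = 4 - O/O = 4 - 1*1 = 4 - 1 = 3)
n(z) = 2*z*(13 + z) (n(z) = (2*z)*(13 + z) = 2*z*(13 + z))
((J(703) + R(-356)) - 521018) - (132 + n(-6))**2 = ((3 - 1283) - 521018) - (132 + 2*(-6)*(13 - 6))**2 = (-1280 - 521018) - (132 + 2*(-6)*7)**2 = -522298 - (132 - 84)**2 = -522298 - 1*48**2 = -522298 - 1*2304 = -522298 - 2304 = -524602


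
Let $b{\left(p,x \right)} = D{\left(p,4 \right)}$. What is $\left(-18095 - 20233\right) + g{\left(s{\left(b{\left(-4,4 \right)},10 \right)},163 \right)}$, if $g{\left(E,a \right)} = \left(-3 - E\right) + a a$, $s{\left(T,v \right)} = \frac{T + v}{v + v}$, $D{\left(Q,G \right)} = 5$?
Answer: $- \frac{47051}{4} \approx -11763.0$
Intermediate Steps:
$b{\left(p,x \right)} = 5$
$s{\left(T,v \right)} = \frac{T + v}{2 v}$
$g{\left(E,a \right)} = -3 + a^{2} - E$ ($g{\left(E,a \right)} = \left(-3 - E\right) + a^{2} = -3 + a^{2} - E$)
$\left(-18095 - 20233\right) + g{\left(s{\left(b{\left(-4,4 \right)},10 \right)},163 \right)} = \left(-18095 - 20233\right) - \left(3 - 26569 + \frac{5 + 10}{2 \cdot 10}\right) = -38328 - \left(-26566 + \frac{1}{2} \cdot \frac{1}{10} \cdot 15\right) = -38328 - - \frac{106261}{4} = -38328 + \frac{106261}{4} = - \frac{47051}{4}$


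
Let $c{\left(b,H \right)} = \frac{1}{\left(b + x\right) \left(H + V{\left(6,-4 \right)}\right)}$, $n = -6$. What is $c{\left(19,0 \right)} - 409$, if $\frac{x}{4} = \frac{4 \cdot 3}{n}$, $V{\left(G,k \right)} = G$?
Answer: $- \frac{26993}{66} \approx -408.98$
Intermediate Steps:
$x = -8$ ($x = 4 \frac{4 \cdot 3}{-6} = 4 \cdot 12 \left(- \frac{1}{6}\right) = 4 \left(-2\right) = -8$)
$c{\left(b,H \right)} = \frac{1}{\left(-8 + b\right) \left(6 + H\right)}$ ($c{\left(b,H \right)} = \frac{1}{\left(b - 8\right) \left(H + 6\right)} = \frac{1}{\left(-8 + b\right) \left(6 + H\right)}$)
$c{\left(19,0 \right)} - 409 = \frac{1}{-48 - 0 + 6 \cdot 19 + 0 \cdot 19} - 409 = \frac{1}{-48 + 0 + 114 + 0} - 409 = \frac{1}{66} - 409 = - \frac{26993}{66}$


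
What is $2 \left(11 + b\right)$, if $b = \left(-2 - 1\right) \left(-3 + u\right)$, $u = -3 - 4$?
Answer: $82$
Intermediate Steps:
$u = -7$ ($u = -3 - 4 = -7$)
$b = 30$ ($b = \left(-2 - 1\right) \left(-3 - 7\right) = \left(-3\right) \left(-10\right) = 30$)
$2 \left(11 + b\right) = 2 \left(11 + 30\right) = 2 \cdot 41 = 82$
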